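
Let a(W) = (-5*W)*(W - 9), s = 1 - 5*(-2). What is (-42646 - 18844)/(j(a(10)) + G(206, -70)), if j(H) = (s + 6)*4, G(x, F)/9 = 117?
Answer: -61490/1121 ≈ -54.853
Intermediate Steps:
G(x, F) = 1053 (G(x, F) = 9*117 = 1053)
s = 11 (s = 1 + 10 = 11)
a(W) = -5*W*(-9 + W) (a(W) = (-5*W)*(-9 + W) = -5*W*(-9 + W))
j(H) = 68 (j(H) = (11 + 6)*4 = 17*4 = 68)
(-42646 - 18844)/(j(a(10)) + G(206, -70)) = (-42646 - 18844)/(68 + 1053) = -61490/1121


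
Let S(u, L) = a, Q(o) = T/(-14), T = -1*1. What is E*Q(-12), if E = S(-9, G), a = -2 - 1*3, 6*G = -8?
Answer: -5/14 ≈ -0.35714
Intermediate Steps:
G = -4/3 (G = (⅙)*(-8) = -4/3 ≈ -1.3333)
T = -1
Q(o) = 1/14 (Q(o) = -1/(-14) = -1*(-1/14) = 1/14)
a = -5 (a = -2 - 3 = -5)
S(u, L) = -5
E = -5
E*Q(-12) = -5*1/14 = -5/14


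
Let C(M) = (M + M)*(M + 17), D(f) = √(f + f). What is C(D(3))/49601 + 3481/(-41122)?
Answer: -172167617/2039692322 + 34*√6/49601 ≈ -0.082730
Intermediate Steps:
D(f) = √2*√f (D(f) = √(2*f) = √2*√f)
C(M) = 2*M*(17 + M) (C(M) = (2*M)*(17 + M) = 2*M*(17 + M))
C(D(3))/49601 + 3481/(-41122) = (2*(√2*√3)*(17 + √2*√3))/49601 + 3481/(-41122) = (2*√6*(17 + √6))*(1/49601) + 3481*(-1/41122) = 2*√6*(17 + √6)/49601 - 3481/41122 = -3481/41122 + 2*√6*(17 + √6)/49601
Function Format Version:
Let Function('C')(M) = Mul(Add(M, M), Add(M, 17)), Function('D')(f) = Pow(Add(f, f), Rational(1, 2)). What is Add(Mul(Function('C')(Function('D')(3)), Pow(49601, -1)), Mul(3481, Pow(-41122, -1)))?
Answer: Add(Rational(-172167617, 2039692322), Mul(Rational(34, 49601), Pow(6, Rational(1, 2)))) ≈ -0.082730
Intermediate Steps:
Function('D')(f) = Mul(Pow(2, Rational(1, 2)), Pow(f, Rational(1, 2))) (Function('D')(f) = Pow(Mul(2, f), Rational(1, 2)) = Mul(Pow(2, Rational(1, 2)), Pow(f, Rational(1, 2))))
Function('C')(M) = Mul(2, M, Add(17, M)) (Function('C')(M) = Mul(Mul(2, M), Add(17, M)) = Mul(2, M, Add(17, M)))
Add(Mul(Function('C')(Function('D')(3)), Pow(49601, -1)), Mul(3481, Pow(-41122, -1))) = Add(Mul(Mul(2, Mul(Pow(2, Rational(1, 2)), Pow(3, Rational(1, 2))), Add(17, Mul(Pow(2, Rational(1, 2)), Pow(3, Rational(1, 2))))), Pow(49601, -1)), Mul(3481, Pow(-41122, -1))) = Add(Mul(Mul(2, Pow(6, Rational(1, 2)), Add(17, Pow(6, Rational(1, 2)))), Rational(1, 49601)), Mul(3481, Rational(-1, 41122))) = Add(Mul(Rational(2, 49601), Pow(6, Rational(1, 2)), Add(17, Pow(6, Rational(1, 2)))), Rational(-3481, 41122)) = Add(Rational(-3481, 41122), Mul(Rational(2, 49601), Pow(6, Rational(1, 2)), Add(17, Pow(6, Rational(1, 2)))))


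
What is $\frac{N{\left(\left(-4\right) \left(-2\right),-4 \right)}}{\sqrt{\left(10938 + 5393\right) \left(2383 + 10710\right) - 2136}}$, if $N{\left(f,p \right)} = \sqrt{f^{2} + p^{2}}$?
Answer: $\frac{4 \sqrt{1069098235}}{213819647} \approx 0.00061168$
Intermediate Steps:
$\frac{N{\left(\left(-4\right) \left(-2\right),-4 \right)}}{\sqrt{\left(10938 + 5393\right) \left(2383 + 10710\right) - 2136}} = \frac{\sqrt{\left(\left(-4\right) \left(-2\right)\right)^{2} + \left(-4\right)^{2}}}{\sqrt{\left(10938 + 5393\right) \left(2383 + 10710\right) - 2136}} = \frac{\sqrt{8^{2} + 16}}{\sqrt{16331 \cdot 13093 - 2136}} = \frac{\sqrt{64 + 16}}{\sqrt{213821783 - 2136}} = \frac{\sqrt{80}}{\sqrt{213819647}} = 4 \sqrt{5} \frac{\sqrt{213819647}}{213819647} = \frac{4 \sqrt{1069098235}}{213819647}$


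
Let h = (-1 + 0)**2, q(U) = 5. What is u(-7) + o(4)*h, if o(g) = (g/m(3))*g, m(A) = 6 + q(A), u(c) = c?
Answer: -61/11 ≈ -5.5455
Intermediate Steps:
h = 1 (h = (-1)**2 = 1)
m(A) = 11 (m(A) = 6 + 5 = 11)
o(g) = g**2/11 (o(g) = (g/11)*g = g**2/11)
u(-7) + o(4)*h = -7 + ((1/11)*4**2)*1 = -7 + ((1/11)*16)*1 = -7 + (16/11)*1 = -7 + 16/11 = -61/11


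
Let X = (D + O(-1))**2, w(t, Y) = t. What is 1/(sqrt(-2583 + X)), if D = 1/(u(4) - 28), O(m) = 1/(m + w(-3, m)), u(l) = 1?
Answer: -108*I*sqrt(30127151)/30127151 ≈ -0.019676*I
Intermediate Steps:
O(m) = 1/(-3 + m) (O(m) = 1/(m - 3) = 1/(-3 + m))
D = -1/27 (D = 1/(1 - 28) = 1/(-27) = -1/27 ≈ -0.037037)
X = 961/11664 (X = (-1/27 + 1/(-3 - 1))**2 = (-1/27 + 1/(-4))**2 = (-1/27 - 1/4)**2 = (-31/108)**2 = 961/11664 ≈ 0.082390)
1/(sqrt(-2583 + X)) = 1/(sqrt(-2583 + 961/11664)) = 1/(sqrt(-30127151/11664)) = 1/(I*sqrt(30127151)/108) = -108*I*sqrt(30127151)/30127151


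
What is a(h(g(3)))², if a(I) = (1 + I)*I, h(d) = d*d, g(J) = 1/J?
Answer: 100/6561 ≈ 0.015242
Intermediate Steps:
g(J) = 1/J
h(d) = d²
a(I) = I*(1 + I)
a(h(g(3)))² = ((1/3)²*(1 + (1/3)²))² = ((⅓)²*(1 + (⅓)²))² = ((1 + ⅑)/9)² = ((⅑)*(10/9))² = (10/81)² = 100/6561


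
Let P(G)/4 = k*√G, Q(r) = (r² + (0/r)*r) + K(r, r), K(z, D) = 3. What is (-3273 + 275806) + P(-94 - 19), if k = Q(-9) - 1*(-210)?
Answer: 272533 + 1176*I*√113 ≈ 2.7253e+5 + 12501.0*I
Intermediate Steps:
Q(r) = 3 + r² (Q(r) = (r² + (0/r)*r) + 3 = (r² + 0*r) + 3 = (r² + 0) + 3 = r² + 3 = 3 + r²)
k = 294 (k = (3 + (-9)²) - 1*(-210) = (3 + 81) + 210 = 84 + 210 = 294)
P(G) = 1176*√G (P(G) = 4*(294*√G) = 1176*√G)
(-3273 + 275806) + P(-94 - 19) = (-3273 + 275806) + 1176*√(-94 - 19) = 272533 + 1176*√(-113) = 272533 + 1176*(I*√113) = 272533 + 1176*I*√113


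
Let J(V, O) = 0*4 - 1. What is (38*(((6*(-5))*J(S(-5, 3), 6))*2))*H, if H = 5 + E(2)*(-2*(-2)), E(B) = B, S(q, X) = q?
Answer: 29640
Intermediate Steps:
J(V, O) = -1 (J(V, O) = 0 - 1 = -1)
H = 13 (H = 5 + 2*(-2*(-2)) = 5 + 2*4 = 5 + 8 = 13)
(38*(((6*(-5))*J(S(-5, 3), 6))*2))*H = (38*(((6*(-5))*(-1))*2))*13 = (38*(-30*(-1)*2))*13 = (38*(30*2))*13 = (38*60)*13 = 2280*13 = 29640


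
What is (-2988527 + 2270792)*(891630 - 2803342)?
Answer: 1372102612320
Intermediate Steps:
(-2988527 + 2270792)*(891630 - 2803342) = -717735*(-1911712) = 1372102612320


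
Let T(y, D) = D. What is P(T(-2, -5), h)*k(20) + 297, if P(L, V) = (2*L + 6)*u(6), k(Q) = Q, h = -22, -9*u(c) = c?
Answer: 1051/3 ≈ 350.33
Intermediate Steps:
u(c) = -c/9
P(L, V) = -4 - 4*L/3 (P(L, V) = (2*L + 6)*(-⅑*6) = (6 + 2*L)*(-⅔) = -4 - 4*L/3)
P(T(-2, -5), h)*k(20) + 297 = (-4 - 4/3*(-5))*20 + 297 = (-4 + 20/3)*20 + 297 = (8/3)*20 + 297 = 160/3 + 297 = 1051/3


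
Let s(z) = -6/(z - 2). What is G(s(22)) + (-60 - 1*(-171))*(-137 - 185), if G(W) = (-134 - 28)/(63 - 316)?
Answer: -9042564/253 ≈ -35741.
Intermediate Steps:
s(z) = -6/(-2 + z)
G(W) = 162/253 (G(W) = -162/(-253) = -162*(-1/253) = 162/253)
G(s(22)) + (-60 - 1*(-171))*(-137 - 185) = 162/253 + (-60 - 1*(-171))*(-137 - 185) = 162/253 + (-60 + 171)*(-322) = 162/253 + 111*(-322) = 162/253 - 35742 = -9042564/253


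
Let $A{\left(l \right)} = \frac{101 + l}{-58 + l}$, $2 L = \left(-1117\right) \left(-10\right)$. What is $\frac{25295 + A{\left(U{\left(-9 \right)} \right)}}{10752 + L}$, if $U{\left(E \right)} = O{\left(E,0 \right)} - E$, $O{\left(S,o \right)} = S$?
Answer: $\frac{1467009}{947546} \approx 1.5482$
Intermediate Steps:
$L = 5585$ ($L = \frac{\left(-1117\right) \left(-10\right)}{2} = \frac{1}{2} \cdot 11170 = 5585$)
$U{\left(E \right)} = 0$ ($U{\left(E \right)} = E - E = 0$)
$A{\left(l \right)} = \frac{101 + l}{-58 + l}$
$\frac{25295 + A{\left(U{\left(-9 \right)} \right)}}{10752 + L} = \frac{25295 + \frac{101 + 0}{-58 + 0}}{10752 + 5585} = \frac{25295 + \frac{1}{-58} \cdot 101}{16337} = \left(25295 - \frac{101}{58}\right) \frac{1}{16337} = \frac{1467009}{58} \cdot \frac{1}{16337} = \frac{1467009}{947546}$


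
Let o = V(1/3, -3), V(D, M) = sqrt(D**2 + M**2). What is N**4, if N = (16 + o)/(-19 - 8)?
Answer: (48 + sqrt(82))**4/43046721 ≈ 0.24618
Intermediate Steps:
o = sqrt(82)/3 (o = sqrt((1/3)**2 + (-3)**2) = sqrt((1/3)**2 + 9) = sqrt(1/9 + 9) = sqrt(82/9) = sqrt(82)/3 ≈ 3.0185)
N = -16/27 - sqrt(82)/81 (N = (16 + sqrt(82)/3)/(-19 - 8) = (16 + sqrt(82)/3)/(-27) = (16 + sqrt(82)/3)*(-1/27) = -16/27 - sqrt(82)/81 ≈ -0.70439)
N**4 = (-16/27 - sqrt(82)/81)**4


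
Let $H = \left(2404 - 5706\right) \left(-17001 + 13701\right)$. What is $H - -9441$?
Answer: $10906041$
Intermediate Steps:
$H = 10896600$ ($H = \left(-3302\right) \left(-3300\right) = 10896600$)
$H - -9441 = 10896600 - -9441 = 10896600 + 9441 = 10906041$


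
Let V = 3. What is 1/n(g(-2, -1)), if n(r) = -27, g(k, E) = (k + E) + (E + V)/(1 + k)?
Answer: -1/27 ≈ -0.037037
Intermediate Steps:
g(k, E) = E + k + (3 + E)/(1 + k) (g(k, E) = (k + E) + (E + 3)/(1 + k) = (E + k) + (3 + E)/(1 + k) = E + k + (3 + E)/(1 + k))
1/n(g(-2, -1)) = 1/(-27) = -1/27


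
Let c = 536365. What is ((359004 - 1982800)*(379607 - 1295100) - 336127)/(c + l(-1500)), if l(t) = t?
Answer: 1486573535301/534865 ≈ 2.7793e+6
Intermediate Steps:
((359004 - 1982800)*(379607 - 1295100) - 336127)/(c + l(-1500)) = ((359004 - 1982800)*(379607 - 1295100) - 336127)/(536365 - 1500) = (-1623796*(-915493) - 336127)/534865 = (1486573871428 - 336127)*(1/534865) = 1486573535301*(1/534865) = 1486573535301/534865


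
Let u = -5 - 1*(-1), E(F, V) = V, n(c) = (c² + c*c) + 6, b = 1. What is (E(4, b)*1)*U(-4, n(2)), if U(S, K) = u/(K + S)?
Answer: -⅖ ≈ -0.40000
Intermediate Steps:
n(c) = 6 + 2*c² (n(c) = (c² + c²) + 6 = 2*c² + 6 = 6 + 2*c²)
u = -4 (u = -5 + 1 = -4)
U(S, K) = -4/(K + S)
(E(4, b)*1)*U(-4, n(2)) = (1*1)*(-4/((6 + 2*2²) - 4)) = 1*(-4/((6 + 2*4) - 4)) = 1*(-4/((6 + 8) - 4)) = 1*(-4/(14 - 4)) = 1*(-4/10) = 1*(-4*⅒) = 1*(-⅖) = -⅖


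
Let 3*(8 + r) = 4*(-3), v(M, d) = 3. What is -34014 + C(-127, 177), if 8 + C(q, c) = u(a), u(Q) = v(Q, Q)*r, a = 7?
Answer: -34058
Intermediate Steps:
r = -12 (r = -8 + (4*(-3))/3 = -8 + (⅓)*(-12) = -8 - 4 = -12)
u(Q) = -36 (u(Q) = 3*(-12) = -36)
C(q, c) = -44 (C(q, c) = -8 - 36 = -44)
-34014 + C(-127, 177) = -34014 - 44 = -34058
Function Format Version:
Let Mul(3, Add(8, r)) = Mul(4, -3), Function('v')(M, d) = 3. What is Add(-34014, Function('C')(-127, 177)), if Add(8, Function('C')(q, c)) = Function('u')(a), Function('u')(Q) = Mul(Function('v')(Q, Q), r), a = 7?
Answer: -34058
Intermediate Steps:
r = -12 (r = Add(-8, Mul(Rational(1, 3), Mul(4, -3))) = Add(-8, Mul(Rational(1, 3), -12)) = Add(-8, -4) = -12)
Function('u')(Q) = -36 (Function('u')(Q) = Mul(3, -12) = -36)
Function('C')(q, c) = -44 (Function('C')(q, c) = Add(-8, -36) = -44)
Add(-34014, Function('C')(-127, 177)) = Add(-34014, -44) = -34058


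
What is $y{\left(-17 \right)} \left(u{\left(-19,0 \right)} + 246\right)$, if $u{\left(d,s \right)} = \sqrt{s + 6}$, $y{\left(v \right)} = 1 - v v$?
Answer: $-70848 - 288 \sqrt{6} \approx -71554.0$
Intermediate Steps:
$y{\left(v \right)} = 1 - v^{2}$
$u{\left(d,s \right)} = \sqrt{6 + s}$
$y{\left(-17 \right)} \left(u{\left(-19,0 \right)} + 246\right) = \left(1 - \left(-17\right)^{2}\right) \left(\sqrt{6 + 0} + 246\right) = \left(1 - 289\right) \left(\sqrt{6} + 246\right) = \left(1 - 289\right) \left(246 + \sqrt{6}\right) = - 288 \left(246 + \sqrt{6}\right) = -70848 - 288 \sqrt{6}$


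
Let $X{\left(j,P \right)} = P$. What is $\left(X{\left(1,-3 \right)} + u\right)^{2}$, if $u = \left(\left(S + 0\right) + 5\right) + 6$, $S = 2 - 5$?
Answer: $25$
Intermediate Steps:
$S = -3$ ($S = 2 - 5 = -3$)
$u = 8$ ($u = \left(\left(-3 + 0\right) + 5\right) + 6 = \left(-3 + 5\right) + 6 = 2 + 6 = 8$)
$\left(X{\left(1,-3 \right)} + u\right)^{2} = \left(-3 + 8\right)^{2} = 5^{2} = 25$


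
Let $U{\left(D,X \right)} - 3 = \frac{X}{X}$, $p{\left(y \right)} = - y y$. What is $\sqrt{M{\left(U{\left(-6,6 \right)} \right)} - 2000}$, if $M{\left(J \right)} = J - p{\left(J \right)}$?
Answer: $6 i \sqrt{55} \approx 44.497 i$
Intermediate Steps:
$p{\left(y \right)} = - y^{2}$
$U{\left(D,X \right)} = 4$ ($U{\left(D,X \right)} = 3 + \frac{X}{X} = 3 + 1 = 4$)
$M{\left(J \right)} = J + J^{2}$ ($M{\left(J \right)} = J - - J^{2} = J + J^{2}$)
$\sqrt{M{\left(U{\left(-6,6 \right)} \right)} - 2000} = \sqrt{4 \left(1 + 4\right) - 2000} = \sqrt{4 \cdot 5 - 2000} = \sqrt{20 - 2000} = \sqrt{-1980} = 6 i \sqrt{55}$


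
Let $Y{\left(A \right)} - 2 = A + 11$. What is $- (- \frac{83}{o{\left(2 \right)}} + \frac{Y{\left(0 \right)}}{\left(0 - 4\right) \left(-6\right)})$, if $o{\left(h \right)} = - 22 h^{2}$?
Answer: $- \frac{49}{33} \approx -1.4848$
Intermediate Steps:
$Y{\left(A \right)} = 13 + A$ ($Y{\left(A \right)} = 2 + \left(A + 11\right) = 2 + \left(11 + A\right) = 13 + A$)
$- (- \frac{83}{o{\left(2 \right)}} + \frac{Y{\left(0 \right)}}{\left(0 - 4\right) \left(-6\right)}) = - (- \frac{83}{\left(-22\right) 2^{2}} + \frac{13 + 0}{\left(0 - 4\right) \left(-6\right)}) = - (- \frac{83}{\left(-22\right) 4} + \frac{13}{\left(-4\right) \left(-6\right)}) = - (- \frac{83}{-88} + \frac{13}{24}) = - (\left(-83\right) \left(- \frac{1}{88}\right) + 13 \cdot \frac{1}{24}) = - (\frac{83}{88} + \frac{13}{24}) = \left(-1\right) \frac{49}{33} = - \frac{49}{33}$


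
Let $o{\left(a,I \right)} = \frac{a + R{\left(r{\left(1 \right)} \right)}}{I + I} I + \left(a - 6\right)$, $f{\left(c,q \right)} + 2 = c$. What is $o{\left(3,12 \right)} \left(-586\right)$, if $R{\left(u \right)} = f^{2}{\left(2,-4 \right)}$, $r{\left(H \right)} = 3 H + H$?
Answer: $879$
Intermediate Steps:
$f{\left(c,q \right)} = -2 + c$
$r{\left(H \right)} = 4 H$
$R{\left(u \right)} = 0$ ($R{\left(u \right)} = \left(-2 + 2\right)^{2} = 0^{2} = 0$)
$o{\left(a,I \right)} = -6 + \frac{3 a}{2}$ ($o{\left(a,I \right)} = \frac{a + 0}{I + I} I + \left(a - 6\right) = \frac{a}{2 I} I + \left(a - 6\right) = a \frac{1}{2 I} I + \left(-6 + a\right) = \frac{a}{2 I} I + \left(-6 + a\right) = \frac{a}{2} + \left(-6 + a\right) = -6 + \frac{3 a}{2}$)
$o{\left(3,12 \right)} \left(-586\right) = \left(-6 + \frac{3}{2} \cdot 3\right) \left(-586\right) = \left(-6 + \frac{9}{2}\right) \left(-586\right) = \left(- \frac{3}{2}\right) \left(-586\right) = 879$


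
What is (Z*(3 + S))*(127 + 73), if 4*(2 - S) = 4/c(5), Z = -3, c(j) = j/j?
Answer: -2400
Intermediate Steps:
c(j) = 1
S = 1 (S = 2 - 1/1 = 2 - 1 = 1)
(Z*(3 + S))*(127 + 73) = (-3*(3 + 1))*(127 + 73) = -3*4*200 = -12*200 = -2400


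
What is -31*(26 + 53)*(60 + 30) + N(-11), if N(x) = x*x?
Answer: -220289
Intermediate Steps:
N(x) = x**2
-31*(26 + 53)*(60 + 30) + N(-11) = -31*(26 + 53)*(60 + 30) + (-11)**2 = -2449*90 + 121 = -31*7110 + 121 = -220410 + 121 = -220289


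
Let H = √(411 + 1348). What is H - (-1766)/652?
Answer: 883/326 + √1759 ≈ 44.649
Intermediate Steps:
H = √1759 ≈ 41.940
H - (-1766)/652 = √1759 - (-1766)/652 = √1759 - 1*(-883/326) = √1759 + 883/326 = 883/326 + √1759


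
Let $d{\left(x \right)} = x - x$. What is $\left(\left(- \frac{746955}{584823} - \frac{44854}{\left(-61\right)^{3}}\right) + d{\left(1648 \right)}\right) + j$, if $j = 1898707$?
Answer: $\frac{84013755620183876}{44247903121} \approx 1.8987 \cdot 10^{6}$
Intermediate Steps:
$d{\left(x \right)} = 0$
$\left(\left(- \frac{746955}{584823} - \frac{44854}{\left(-61\right)^{3}}\right) + d{\left(1648 \right)}\right) + j = \left(\left(- \frac{746955}{584823} - \frac{44854}{\left(-61\right)^{3}}\right) + 0\right) + 1898707 = \left(\left(\left(-746955\right) \frac{1}{584823} - \frac{44854}{-226981}\right) + 0\right) + 1898707 = \left(\left(- \frac{248985}{194941} - - \frac{44854}{226981}\right) + 0\right) + 1898707 = \left(\left(- \frac{248985}{194941} + \frac{44854}{226981}\right) + 0\right) + 1898707 = \left(- \frac{47770980671}{44247903121} + 0\right) + 1898707 = - \frac{47770980671}{44247903121} + 1898707 = \frac{84013755620183876}{44247903121}$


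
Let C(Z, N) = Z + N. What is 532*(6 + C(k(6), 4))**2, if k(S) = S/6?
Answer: 64372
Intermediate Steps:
k(S) = S/6 (k(S) = S*(1/6) = S/6)
C(Z, N) = N + Z
532*(6 + C(k(6), 4))**2 = 532*(6 + (4 + (1/6)*6))**2 = 532*(6 + (4 + 1))**2 = 532*(6 + 5)**2 = 532*11**2 = 532*121 = 64372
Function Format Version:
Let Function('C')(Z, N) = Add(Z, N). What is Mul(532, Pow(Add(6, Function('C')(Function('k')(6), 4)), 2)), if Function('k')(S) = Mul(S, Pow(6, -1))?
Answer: 64372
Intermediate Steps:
Function('k')(S) = Mul(Rational(1, 6), S) (Function('k')(S) = Mul(S, Rational(1, 6)) = Mul(Rational(1, 6), S))
Function('C')(Z, N) = Add(N, Z)
Mul(532, Pow(Add(6, Function('C')(Function('k')(6), 4)), 2)) = Mul(532, Pow(Add(6, Add(4, Mul(Rational(1, 6), 6))), 2)) = Mul(532, Pow(Add(6, Add(4, 1)), 2)) = Mul(532, Pow(Add(6, 5), 2)) = Mul(532, Pow(11, 2)) = Mul(532, 121) = 64372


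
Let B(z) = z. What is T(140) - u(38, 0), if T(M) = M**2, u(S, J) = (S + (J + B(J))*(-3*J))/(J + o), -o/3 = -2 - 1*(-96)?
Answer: 2763619/141 ≈ 19600.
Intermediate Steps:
o = -282 (o = -3*(-2 - 1*(-96)) = -3*(-2 + 96) = -3*94 = -282)
u(S, J) = (S - 6*J**2)/(-282 + J) (u(S, J) = (S + (J + J)*(-3*J))/(J - 282) = (S + (2*J)*(-3*J))/(-282 + J) = (S - 6*J**2)/(-282 + J))
T(140) - u(38, 0) = 140**2 - (38 - 6*0**2)/(-282 + 0) = 19600 - (38 - 6*0)/(-282) = 19600 - (-1)*(38 + 0)/282 = 19600 - (-1)*38/282 = 19600 - 1*(-19/141) = 19600 + 19/141 = 2763619/141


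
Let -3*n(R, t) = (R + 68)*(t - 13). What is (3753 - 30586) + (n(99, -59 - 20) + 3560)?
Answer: -54455/3 ≈ -18152.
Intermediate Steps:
n(R, t) = -(-13 + t)*(68 + R)/3 (n(R, t) = -(R + 68)*(t - 13)/3 = -(68 + R)*(-13 + t)/3 = -(-13 + t)*(68 + R)/3)
(3753 - 30586) + (n(99, -59 - 20) + 3560) = (3753 - 30586) + ((884/3 - 68*(-59 - 20)/3 + (13/3)*99 - ⅓*99*(-59 - 20)) + 3560) = -26833 + ((884/3 - 68/3*(-79) + 429 - ⅓*99*(-79)) + 3560) = -26833 + ((884/3 + 5372/3 + 429 + 2607) + 3560) = -26833 + (15364/3 + 3560) = -26833 + 26044/3 = -54455/3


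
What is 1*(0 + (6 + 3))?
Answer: 9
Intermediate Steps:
1*(0 + (6 + 3)) = 1*(0 + 9) = 1*9 = 9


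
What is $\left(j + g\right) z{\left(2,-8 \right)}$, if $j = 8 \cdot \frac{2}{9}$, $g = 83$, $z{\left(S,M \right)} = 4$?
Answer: $\frac{3052}{9} \approx 339.11$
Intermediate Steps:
$j = \frac{16}{9}$ ($j = 8 \cdot 2 \cdot \frac{1}{9} = 8 \cdot \frac{2}{9} = \frac{16}{9} \approx 1.7778$)
$\left(j + g\right) z{\left(2,-8 \right)} = \left(\frac{16}{9} + 83\right) 4 = \frac{763}{9} \cdot 4 = \frac{3052}{9}$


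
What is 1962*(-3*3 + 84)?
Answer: 147150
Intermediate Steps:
1962*(-3*3 + 84) = 1962*(-9 + 84) = 1962*75 = 147150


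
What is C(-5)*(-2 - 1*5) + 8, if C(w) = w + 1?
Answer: 36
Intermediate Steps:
C(w) = 1 + w
C(-5)*(-2 - 1*5) + 8 = (1 - 5)*(-2 - 1*5) + 8 = -4*(-2 - 5) + 8 = -4*(-7) + 8 = 28 + 8 = 36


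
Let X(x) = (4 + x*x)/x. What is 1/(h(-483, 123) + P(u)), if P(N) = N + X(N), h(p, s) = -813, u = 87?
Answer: -87/55589 ≈ -0.0015651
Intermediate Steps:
X(x) = (4 + x²)/x
P(N) = 2*N + 4/N (P(N) = N + (N + 4/N) = 2*N + 4/N)
1/(h(-483, 123) + P(u)) = 1/(-813 + (2*87 + 4/87)) = 1/(-813 + (174 + 4*(1/87))) = 1/(-813 + (174 + 4/87)) = 1/(-813 + 15142/87) = 1/(-55589/87) = -87/55589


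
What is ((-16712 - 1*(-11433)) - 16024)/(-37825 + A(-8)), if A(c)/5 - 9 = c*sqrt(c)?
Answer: 13413789/23789020 - 7101*I*sqrt(2)/5947255 ≈ 0.56386 - 0.0016886*I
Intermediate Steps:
A(c) = 45 + 5*c**(3/2) (A(c) = 45 + 5*(c*sqrt(c)) = 45 + 5*c**(3/2))
((-16712 - 1*(-11433)) - 16024)/(-37825 + A(-8)) = ((-16712 - 1*(-11433)) - 16024)/(-37825 + (45 + 5*(-8)**(3/2))) = ((-16712 + 11433) - 16024)/(-37825 + (45 + 5*(-16*I*sqrt(2)))) = (-5279 - 16024)/(-37825 + (45 - 80*I*sqrt(2))) = -21303/(-37780 - 80*I*sqrt(2))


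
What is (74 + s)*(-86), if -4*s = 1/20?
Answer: -254517/40 ≈ -6362.9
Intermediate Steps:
s = -1/80 (s = -¼/20 = -¼*1/20 = -1/80 ≈ -0.012500)
(74 + s)*(-86) = (74 - 1/80)*(-86) = (5919/80)*(-86) = -254517/40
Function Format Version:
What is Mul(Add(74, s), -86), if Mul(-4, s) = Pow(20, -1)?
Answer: Rational(-254517, 40) ≈ -6362.9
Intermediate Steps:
s = Rational(-1, 80) (s = Mul(Rational(-1, 4), Pow(20, -1)) = Mul(Rational(-1, 4), Rational(1, 20)) = Rational(-1, 80) ≈ -0.012500)
Mul(Add(74, s), -86) = Mul(Add(74, Rational(-1, 80)), -86) = Mul(Rational(5919, 80), -86) = Rational(-254517, 40)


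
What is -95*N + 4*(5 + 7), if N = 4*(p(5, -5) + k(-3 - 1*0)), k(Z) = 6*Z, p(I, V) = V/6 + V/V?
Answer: 20474/3 ≈ 6824.7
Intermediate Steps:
p(I, V) = 1 + V/6 (p(I, V) = V*(⅙) + 1 = V/6 + 1 = 1 + V/6)
N = -214/3 (N = 4*((1 + (⅙)*(-5)) + 6*(-3 - 1*0)) = 4*((1 - ⅚) + 6*(-3 + 0)) = 4*(⅙ + 6*(-3)) = 4*(⅙ - 18) = 4*(-107/6) = -214/3 ≈ -71.333)
-95*N + 4*(5 + 7) = -95*(-214/3) + 4*(5 + 7) = 20330/3 + 4*12 = 20330/3 + 48 = 20474/3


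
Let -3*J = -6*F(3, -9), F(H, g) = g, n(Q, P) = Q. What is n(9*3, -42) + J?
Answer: 9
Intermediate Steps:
J = -18 (J = -(-2)*(-9) = -⅓*54 = -18)
n(9*3, -42) + J = 9*3 - 18 = 27 - 18 = 9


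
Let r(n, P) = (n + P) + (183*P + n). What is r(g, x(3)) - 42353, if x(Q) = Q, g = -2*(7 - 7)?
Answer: -41801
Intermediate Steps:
g = 0 (g = -2*0 = 0)
r(n, P) = 2*n + 184*P (r(n, P) = (P + n) + (n + 183*P) = 2*n + 184*P)
r(g, x(3)) - 42353 = (2*0 + 184*3) - 42353 = (0 + 552) - 42353 = 552 - 42353 = -41801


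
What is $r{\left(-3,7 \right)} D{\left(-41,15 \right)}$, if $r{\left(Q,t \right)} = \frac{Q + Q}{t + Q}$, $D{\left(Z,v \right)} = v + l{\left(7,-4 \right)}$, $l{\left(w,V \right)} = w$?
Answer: $-33$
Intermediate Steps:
$D{\left(Z,v \right)} = 7 + v$ ($D{\left(Z,v \right)} = v + 7 = 7 + v$)
$r{\left(Q,t \right)} = \frac{2 Q}{Q + t}$
$r{\left(-3,7 \right)} D{\left(-41,15 \right)} = 2 \left(-3\right) \frac{1}{-3 + 7} \left(7 + 15\right) = 2 \left(-3\right) \frac{1}{4} \cdot 22 = \left(- \frac{3}{2}\right) 22 = -33$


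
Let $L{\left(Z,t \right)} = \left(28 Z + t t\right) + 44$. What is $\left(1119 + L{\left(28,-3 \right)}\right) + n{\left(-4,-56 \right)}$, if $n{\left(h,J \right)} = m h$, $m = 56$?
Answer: $1732$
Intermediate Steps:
$n{\left(h,J \right)} = 56 h$
$L{\left(Z,t \right)} = 44 + t^{2} + 28 Z$ ($L{\left(Z,t \right)} = \left(28 Z + t^{2}\right) + 44 = \left(t^{2} + 28 Z\right) + 44 = 44 + t^{2} + 28 Z$)
$\left(1119 + L{\left(28,-3 \right)}\right) + n{\left(-4,-56 \right)} = \left(1119 + \left(44 + \left(-3\right)^{2} + 28 \cdot 28\right)\right) + 56 \left(-4\right) = \left(1119 + \left(44 + 9 + 784\right)\right) - 224 = \left(1119 + 837\right) - 224 = 1956 - 224 = 1732$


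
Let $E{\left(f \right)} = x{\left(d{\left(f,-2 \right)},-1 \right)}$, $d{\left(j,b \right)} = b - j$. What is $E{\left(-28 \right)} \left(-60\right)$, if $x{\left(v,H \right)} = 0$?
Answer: $0$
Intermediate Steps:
$E{\left(f \right)} = 0$
$E{\left(-28 \right)} \left(-60\right) = 0 \left(-60\right) = 0$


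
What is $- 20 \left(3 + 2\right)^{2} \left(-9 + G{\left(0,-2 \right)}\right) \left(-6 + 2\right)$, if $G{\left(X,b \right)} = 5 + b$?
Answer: $-12000$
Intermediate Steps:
$- 20 \left(3 + 2\right)^{2} \left(-9 + G{\left(0,-2 \right)}\right) \left(-6 + 2\right) = - 20 \left(3 + 2\right)^{2} \left(-9 + \left(5 - 2\right)\right) \left(-6 + 2\right) = - 20 \cdot 5^{2} \left(-9 + 3\right) \left(-4\right) = - 20 \cdot 25 \left(\left(-6\right) \left(-4\right)\right) = - 20 \cdot 25 \cdot 24 = \left(-20\right) 600 = -12000$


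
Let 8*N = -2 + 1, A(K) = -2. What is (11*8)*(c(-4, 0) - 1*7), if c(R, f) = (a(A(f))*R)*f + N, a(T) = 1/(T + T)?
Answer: -627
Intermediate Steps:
a(T) = 1/(2*T)
N = -1/8 (N = (-2 + 1)/8 = (1/8)*(-1) = -1/8 ≈ -0.12500)
c(R, f) = -1/8 - R*f/4 (c(R, f) = (((1/2)/(-2))*R)*f - 1/8 = (((1/2)*(-1/2))*R)*f - 1/8 = (-R/4)*f - 1/8 = -R*f/4 - 1/8 = -1/8 - R*f/4)
(11*8)*(c(-4, 0) - 1*7) = (11*8)*((-1/8 - 1/4*(-4)*0) - 1*7) = 88*((-1/8 + 0) - 7) = 88*(-1/8 - 7) = 88*(-57/8) = -627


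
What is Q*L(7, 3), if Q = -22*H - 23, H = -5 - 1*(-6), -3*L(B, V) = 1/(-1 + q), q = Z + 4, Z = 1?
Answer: 15/4 ≈ 3.7500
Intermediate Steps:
q = 5 (q = 1 + 4 = 5)
L(B, V) = -1/12 (L(B, V) = -1/(3*(-1 + 5)) = -⅓/4 = -⅓*¼ = -1/12)
H = 1 (H = -5 + 6 = 1)
Q = -45 (Q = -22*1 - 23 = -22 - 23 = -45)
Q*L(7, 3) = -45*(-1/12) = 15/4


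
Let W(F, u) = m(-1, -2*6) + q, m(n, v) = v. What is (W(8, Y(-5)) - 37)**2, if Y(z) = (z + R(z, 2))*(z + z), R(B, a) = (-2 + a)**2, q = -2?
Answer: 2601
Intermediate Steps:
Y(z) = 2*z**2 (Y(z) = (z + (-2 + 2)**2)*(z + z) = (z + 0**2)*(2*z) = (z + 0)*(2*z) = z*(2*z) = 2*z**2)
W(F, u) = -14 (W(F, u) = -2*6 - 2 = -12 - 2 = -14)
(W(8, Y(-5)) - 37)**2 = (-14 - 37)**2 = (-51)**2 = 2601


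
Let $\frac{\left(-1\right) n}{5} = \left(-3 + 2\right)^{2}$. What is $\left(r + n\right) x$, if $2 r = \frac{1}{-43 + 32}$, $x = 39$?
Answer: $- \frac{4329}{22} \approx -196.77$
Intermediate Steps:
$r = - \frac{1}{22}$ ($r = \frac{1}{2 \left(-43 + 32\right)} = \frac{1}{2 \left(-11\right)} = \frac{1}{2} \left(- \frac{1}{11}\right) = - \frac{1}{22} \approx -0.045455$)
$n = -5$ ($n = - 5 \left(-3 + 2\right)^{2} = - 5 \left(-1\right)^{2} = \left(-5\right) 1 = -5$)
$\left(r + n\right) x = \left(- \frac{1}{22} - 5\right) 39 = \left(- \frac{111}{22}\right) 39 = - \frac{4329}{22}$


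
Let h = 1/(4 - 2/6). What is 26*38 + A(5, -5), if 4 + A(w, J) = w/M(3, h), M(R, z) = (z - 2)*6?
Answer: 112121/114 ≈ 983.52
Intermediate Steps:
h = 3/11 (h = 1/(4 - 2*⅙) = 1/(4 - ⅓) = 1/(11/3) = 3/11 ≈ 0.27273)
M(R, z) = -12 + 6*z (M(R, z) = (-2 + z)*6 = -12 + 6*z)
A(w, J) = -4 - 11*w/114 (A(w, J) = -4 + w/(-12 + 6*(3/11)) = -4 + w/(-12 + 18/11) = -4 + w/(-114/11) = -4 + w*(-11/114) = -4 - 11*w/114)
26*38 + A(5, -5) = 26*38 + (-4 - 11/114*5) = 988 + (-4 - 55/114) = 988 - 511/114 = 112121/114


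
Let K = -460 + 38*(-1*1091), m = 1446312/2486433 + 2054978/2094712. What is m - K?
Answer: 36388702890529891/868060173716 ≈ 41920.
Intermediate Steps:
m = 1356528702603/868060173716 (m = 1446312*(1/2486433) + 2054978*(1/2094712) = 482104/828811 + 1027489/1047356 = 1356528702603/868060173716 ≈ 1.5627)
K = -41918 (K = -460 + 38*(-1091) = -460 - 41458 = -41918)
m - K = 1356528702603/868060173716 - 1*(-41918) = 1356528702603/868060173716 + 41918 = 36388702890529891/868060173716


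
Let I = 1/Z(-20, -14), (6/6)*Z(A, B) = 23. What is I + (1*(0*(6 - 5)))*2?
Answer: 1/23 ≈ 0.043478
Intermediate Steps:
Z(A, B) = 23
I = 1/23 ≈ 0.043478
I + (1*(0*(6 - 5)))*2 = 1/23 + (1*(0*(6 - 5)))*2 = 1/23 + (1*(0*1))*2 = 1/23 + (1*0)*2 = 1/23 + 0*2 = 1/23 + 0 = 1/23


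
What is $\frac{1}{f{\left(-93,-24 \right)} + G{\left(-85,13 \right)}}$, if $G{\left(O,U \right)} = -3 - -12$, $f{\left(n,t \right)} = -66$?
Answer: $- \frac{1}{57} \approx -0.017544$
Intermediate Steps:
$G{\left(O,U \right)} = 9$ ($G{\left(O,U \right)} = -3 + 12 = 9$)
$\frac{1}{f{\left(-93,-24 \right)} + G{\left(-85,13 \right)}} = \frac{1}{-66 + 9} = \frac{1}{-57} = - \frac{1}{57}$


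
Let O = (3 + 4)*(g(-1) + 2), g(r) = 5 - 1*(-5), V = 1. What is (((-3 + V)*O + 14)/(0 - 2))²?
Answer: 5929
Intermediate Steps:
g(r) = 10 (g(r) = 5 + 5 = 10)
O = 84 (O = (3 + 4)*(10 + 2) = 7*12 = 84)
(((-3 + V)*O + 14)/(0 - 2))² = (((-3 + 1)*84 + 14)/(0 - 2))² = ((-2*84 + 14)/(-2))² = ((-168 + 14)*(-½))² = (-154*(-½))² = 77² = 5929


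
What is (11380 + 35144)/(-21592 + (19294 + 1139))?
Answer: -46524/1159 ≈ -40.141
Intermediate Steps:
(11380 + 35144)/(-21592 + (19294 + 1139)) = 46524/(-21592 + 20433) = 46524/(-1159) = 46524*(-1/1159) = -46524/1159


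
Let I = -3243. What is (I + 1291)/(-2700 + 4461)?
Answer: -1952/1761 ≈ -1.1085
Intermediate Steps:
(I + 1291)/(-2700 + 4461) = (-3243 + 1291)/(-2700 + 4461) = -1952/1761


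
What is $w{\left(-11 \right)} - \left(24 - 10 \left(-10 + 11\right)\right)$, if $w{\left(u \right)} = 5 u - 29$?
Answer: $-98$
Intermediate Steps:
$w{\left(u \right)} = -29 + 5 u$
$w{\left(-11 \right)} - \left(24 - 10 \left(-10 + 11\right)\right) = \left(-29 + 5 \left(-11\right)\right) - \left(24 - 10 \left(-10 + 11\right)\right) = \left(-29 - 55\right) + \left(10 \cdot 1 - 24\right) = -84 + \left(10 - 24\right) = -84 - 14 = -98$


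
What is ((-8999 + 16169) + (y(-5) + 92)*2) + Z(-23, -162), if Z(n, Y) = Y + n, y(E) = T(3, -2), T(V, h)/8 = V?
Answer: 7217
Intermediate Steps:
T(V, h) = 8*V
y(E) = 24 (y(E) = 8*3 = 24)
((-8999 + 16169) + (y(-5) + 92)*2) + Z(-23, -162) = ((-8999 + 16169) + (24 + 92)*2) + (-162 - 23) = (7170 + 116*2) - 185 = (7170 + 232) - 185 = 7402 - 185 = 7217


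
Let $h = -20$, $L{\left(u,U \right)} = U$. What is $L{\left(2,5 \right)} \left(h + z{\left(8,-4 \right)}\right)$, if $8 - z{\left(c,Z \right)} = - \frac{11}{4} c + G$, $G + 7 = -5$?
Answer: $110$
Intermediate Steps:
$G = -12$ ($G = -7 - 5 = -12$)
$z{\left(c,Z \right)} = 20 + \frac{11 c}{4}$ ($z{\left(c,Z \right)} = 8 - \left(- \frac{11}{4} c - 12\right) = 8 - \left(\left(-11\right) \frac{1}{4} c - 12\right) = 8 - \left(- \frac{11 c}{4} - 12\right) = 8 - \left(-12 - \frac{11 c}{4}\right) = 8 + \left(12 + \frac{11 c}{4}\right) = 20 + \frac{11 c}{4}$)
$L{\left(2,5 \right)} \left(h + z{\left(8,-4 \right)}\right) = 5 \left(-20 + \left(20 + \frac{11}{4} \cdot 8\right)\right) = 5 \left(-20 + \left(20 + 22\right)\right) = 5 \left(-20 + 42\right) = 5 \cdot 22 = 110$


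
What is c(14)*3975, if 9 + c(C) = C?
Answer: 19875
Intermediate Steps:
c(C) = -9 + C
c(14)*3975 = (-9 + 14)*3975 = 5*3975 = 19875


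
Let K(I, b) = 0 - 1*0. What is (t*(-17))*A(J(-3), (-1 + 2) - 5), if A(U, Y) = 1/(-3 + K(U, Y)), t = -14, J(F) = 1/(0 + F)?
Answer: -238/3 ≈ -79.333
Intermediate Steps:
J(F) = 1/F
K(I, b) = 0 (K(I, b) = 0 + 0 = 0)
A(U, Y) = -⅓ (A(U, Y) = 1/(-3 + 0) = 1/(-3) = -⅓)
(t*(-17))*A(J(-3), (-1 + 2) - 5) = -14*(-17)*(-⅓) = 238*(-⅓) = -238/3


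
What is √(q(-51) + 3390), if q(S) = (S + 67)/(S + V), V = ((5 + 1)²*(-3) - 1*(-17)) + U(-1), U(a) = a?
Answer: √69319822/143 ≈ 58.223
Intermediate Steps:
V = -92 (V = ((5 + 1)²*(-3) - 1*(-17)) - 1 = (6²*(-3) + 17) - 1 = (36*(-3) + 17) - 1 = (-108 + 17) - 1 = -91 - 1 = -92)
q(S) = (67 + S)/(-92 + S) (q(S) = (S + 67)/(S - 92) = (67 + S)/(-92 + S))
√(q(-51) + 3390) = √((67 - 51)/(-92 - 51) + 3390) = √(16/(-143) + 3390) = √(-1/143*16 + 3390) = √(-16/143 + 3390) = √(484754/143) = √69319822/143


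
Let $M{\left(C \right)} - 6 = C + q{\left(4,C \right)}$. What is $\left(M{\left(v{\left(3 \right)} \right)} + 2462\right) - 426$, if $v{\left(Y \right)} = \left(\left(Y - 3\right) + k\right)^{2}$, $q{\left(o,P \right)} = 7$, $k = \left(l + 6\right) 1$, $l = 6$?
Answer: $2193$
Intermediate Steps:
$k = 12$ ($k = \left(6 + 6\right) 1 = 12 \cdot 1 = 12$)
$v{\left(Y \right)} = \left(9 + Y\right)^{2}$ ($v{\left(Y \right)} = \left(\left(Y - 3\right) + 12\right)^{2} = \left(\left(-3 + Y\right) + 12\right)^{2} = \left(9 + Y\right)^{2}$)
$M{\left(C \right)} = 13 + C$ ($M{\left(C \right)} = 6 + \left(C + 7\right) = 6 + \left(7 + C\right) = 13 + C$)
$\left(M{\left(v{\left(3 \right)} \right)} + 2462\right) - 426 = \left(\left(13 + \left(9 + 3\right)^{2}\right) + 2462\right) - 426 = \left(\left(13 + 12^{2}\right) + 2462\right) - 426 = \left(\left(13 + 144\right) + 2462\right) - 426 = \left(157 + 2462\right) - 426 = 2619 - 426 = 2193$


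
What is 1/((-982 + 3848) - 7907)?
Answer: -1/5041 ≈ -0.00019837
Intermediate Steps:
1/((-982 + 3848) - 7907) = 1/(2866 - 7907) = 1/(-5041) = -1/5041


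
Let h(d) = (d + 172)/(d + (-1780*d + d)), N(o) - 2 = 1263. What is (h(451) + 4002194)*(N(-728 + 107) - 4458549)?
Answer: -1021759550356986454/57277 ≈ -1.7839e+13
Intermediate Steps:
N(o) = 1265 (N(o) = 2 + 1263 = 1265)
h(d) = -(172 + d)/(1778*d) (h(d) = (172 + d)/(d - 1779*d) = (172 + d)/((-1778*d)) = (172 + d)*(-1/(1778*d)) = -(172 + d)/(1778*d))
(h(451) + 4002194)*(N(-728 + 107) - 4458549) = ((1/1778)*(-172 - 1*451)/451 + 4002194)*(1265 - 4458549) = ((1/1778)*(1/451)*(-172 - 451) + 4002194)*(-4457284) = ((1/1778)*(1/451)*(-623) + 4002194)*(-4457284) = (-89/114554 + 4002194)*(-4457284) = (458467331387/114554)*(-4457284) = -1021759550356986454/57277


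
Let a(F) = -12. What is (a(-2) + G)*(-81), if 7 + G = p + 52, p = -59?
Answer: 2106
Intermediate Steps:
G = -14 (G = -7 + (-59 + 52) = -7 - 7 = -14)
(a(-2) + G)*(-81) = (-12 - 14)*(-81) = -26*(-81) = 2106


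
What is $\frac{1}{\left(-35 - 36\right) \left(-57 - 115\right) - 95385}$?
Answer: $- \frac{1}{83173} \approx -1.2023 \cdot 10^{-5}$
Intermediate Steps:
$\frac{1}{\left(-35 - 36\right) \left(-57 - 115\right) - 95385} = \frac{1}{\left(-71\right) \left(-172\right) - 95385} = \frac{1}{12212 - 95385} = \frac{1}{-83173} = - \frac{1}{83173}$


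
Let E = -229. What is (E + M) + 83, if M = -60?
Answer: -206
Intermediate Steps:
(E + M) + 83 = (-229 - 60) + 83 = -289 + 83 = -206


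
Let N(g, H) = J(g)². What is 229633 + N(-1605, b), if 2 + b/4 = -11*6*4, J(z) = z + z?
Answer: 10533733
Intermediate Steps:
J(z) = 2*z
b = -1064 (b = -8 + 4*(-11*6*4) = -8 + 4*(-66*4) = -8 + 4*(-264) = -8 - 1056 = -1064)
N(g, H) = 4*g² (N(g, H) = (2*g)² = 4*g²)
229633 + N(-1605, b) = 229633 + 4*(-1605)² = 229633 + 4*2576025 = 229633 + 10304100 = 10533733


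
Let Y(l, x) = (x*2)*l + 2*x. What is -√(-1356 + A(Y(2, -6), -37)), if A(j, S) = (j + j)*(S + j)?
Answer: -10*√39 ≈ -62.450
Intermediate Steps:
Y(l, x) = 2*x + 2*l*x (Y(l, x) = (2*x)*l + 2*x = 2*l*x + 2*x = 2*x + 2*l*x)
A(j, S) = 2*j*(S + j) (A(j, S) = (2*j)*(S + j) = 2*j*(S + j))
-√(-1356 + A(Y(2, -6), -37)) = -√(-1356 + 2*(2*(-6)*(1 + 2))*(-37 + 2*(-6)*(1 + 2))) = -√(-1356 + 2*(2*(-6)*3)*(-37 + 2*(-6)*3)) = -√(-1356 + 2*(-36)*(-37 - 36)) = -√(-1356 + 2*(-36)*(-73)) = -√(-1356 + 5256) = -√3900 = -10*√39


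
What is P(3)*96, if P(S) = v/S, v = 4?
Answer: 128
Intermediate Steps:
P(S) = 4/S
P(3)*96 = (4/3)*96 = 128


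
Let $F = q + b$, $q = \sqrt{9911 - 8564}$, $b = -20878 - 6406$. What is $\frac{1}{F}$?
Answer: $- \frac{27284}{744415309} - \frac{\sqrt{1347}}{744415309} \approx -3.6701 \cdot 10^{-5}$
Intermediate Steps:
$b = -27284$ ($b = -20878 - 6406 = -27284$)
$q = \sqrt{1347} \approx 36.701$
$F = -27284 + \sqrt{1347}$ ($F = \sqrt{1347} - 27284 = -27284 + \sqrt{1347} \approx -27247.0$)
$\frac{1}{F} = \frac{1}{-27284 + \sqrt{1347}}$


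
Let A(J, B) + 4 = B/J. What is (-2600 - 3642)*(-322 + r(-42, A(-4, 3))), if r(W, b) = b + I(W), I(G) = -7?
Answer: 4166535/2 ≈ 2.0833e+6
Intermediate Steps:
A(J, B) = -4 + B/J
r(W, b) = -7 + b (r(W, b) = b - 7 = -7 + b)
(-2600 - 3642)*(-322 + r(-42, A(-4, 3))) = (-2600 - 3642)*(-322 + (-7 + (-4 + 3/(-4)))) = -6242*(-322 + (-7 + (-4 + 3*(-1/4)))) = -6242*(-322 + (-7 + (-4 - 3/4))) = -6242*(-322 + (-7 - 19/4)) = -6242*(-322 - 47/4) = -6242*(-1335/4) = 4166535/2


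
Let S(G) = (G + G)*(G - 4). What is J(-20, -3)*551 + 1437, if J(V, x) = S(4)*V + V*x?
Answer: 34497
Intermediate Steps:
S(G) = 2*G*(-4 + G) (S(G) = (2*G)*(-4 + G) = 2*G*(-4 + G))
J(V, x) = V*x (J(V, x) = (2*4*(-4 + 4))*V + V*x = (2*4*0)*V + V*x = 0*V + V*x = 0 + V*x = V*x)
J(-20, -3)*551 + 1437 = -20*(-3)*551 + 1437 = 60*551 + 1437 = 33060 + 1437 = 34497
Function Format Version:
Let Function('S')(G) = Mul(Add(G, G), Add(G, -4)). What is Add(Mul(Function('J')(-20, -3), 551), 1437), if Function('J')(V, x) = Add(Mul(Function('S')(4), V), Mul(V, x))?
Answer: 34497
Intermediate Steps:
Function('S')(G) = Mul(2, G, Add(-4, G)) (Function('S')(G) = Mul(Mul(2, G), Add(-4, G)) = Mul(2, G, Add(-4, G)))
Function('J')(V, x) = Mul(V, x) (Function('J')(V, x) = Add(Mul(Mul(2, 4, Add(-4, 4)), V), Mul(V, x)) = Add(Mul(Mul(2, 4, 0), V), Mul(V, x)) = Add(Mul(0, V), Mul(V, x)) = Add(0, Mul(V, x)) = Mul(V, x))
Add(Mul(Function('J')(-20, -3), 551), 1437) = Add(Mul(Mul(-20, -3), 551), 1437) = Add(Mul(60, 551), 1437) = Add(33060, 1437) = 34497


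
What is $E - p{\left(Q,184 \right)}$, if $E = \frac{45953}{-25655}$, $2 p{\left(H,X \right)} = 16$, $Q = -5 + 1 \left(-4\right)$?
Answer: $- \frac{251193}{25655} \approx -9.7912$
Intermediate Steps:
$Q = -9$ ($Q = -5 - 4 = -9$)
$p{\left(H,X \right)} = 8$ ($p{\left(H,X \right)} = \frac{1}{2} \cdot 16 = 8$)
$E = - \frac{45953}{25655}$ ($E = 45953 \left(- \frac{1}{25655}\right) = - \frac{45953}{25655} \approx -1.7912$)
$E - p{\left(Q,184 \right)} = - \frac{45953}{25655} - 8 = - \frac{251193}{25655}$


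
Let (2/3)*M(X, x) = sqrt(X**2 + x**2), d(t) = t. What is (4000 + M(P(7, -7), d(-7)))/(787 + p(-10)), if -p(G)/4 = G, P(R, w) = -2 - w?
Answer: 4000/827 + 3*sqrt(74)/1654 ≈ 4.8524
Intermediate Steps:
p(G) = -4*G
M(X, x) = 3*sqrt(X**2 + x**2)/2
(4000 + M(P(7, -7), d(-7)))/(787 + p(-10)) = (4000 + 3*sqrt((-2 - 1*(-7))**2 + (-7)**2)/2)/(787 - 4*(-10)) = (4000 + 3*sqrt((-2 + 7)**2 + 49)/2)/(787 + 40) = (4000 + 3*sqrt(5**2 + 49)/2)/827 = (4000 + 3*sqrt(25 + 49)/2)*(1/827) = (4000 + 3*sqrt(74)/2)*(1/827) = 4000/827 + 3*sqrt(74)/1654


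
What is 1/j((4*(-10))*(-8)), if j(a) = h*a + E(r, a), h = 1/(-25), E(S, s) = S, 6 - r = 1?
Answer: -5/39 ≈ -0.12821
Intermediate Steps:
r = 5 (r = 6 - 1*1 = 6 - 1 = 5)
h = -1/25 ≈ -0.040000
j(a) = 5 - a/25 (j(a) = -a/25 + 5 = 5 - a/25)
1/j((4*(-10))*(-8)) = 1/(5 - 4*(-10)*(-8)/25) = 1/(5 - (-8)*(-8)/5) = 1/(5 - 1/25*320) = 1/(5 - 64/5) = 1/(-39/5) = -5/39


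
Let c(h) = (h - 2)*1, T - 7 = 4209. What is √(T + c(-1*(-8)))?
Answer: √4222 ≈ 64.977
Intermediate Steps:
T = 4216 (T = 7 + 4209 = 4216)
c(h) = -2 + h (c(h) = (-2 + h)*1 = -2 + h)
√(T + c(-1*(-8))) = √(4216 + (-2 - 1*(-8))) = √(4216 + (-2 + 8)) = √(4216 + 6) = √4222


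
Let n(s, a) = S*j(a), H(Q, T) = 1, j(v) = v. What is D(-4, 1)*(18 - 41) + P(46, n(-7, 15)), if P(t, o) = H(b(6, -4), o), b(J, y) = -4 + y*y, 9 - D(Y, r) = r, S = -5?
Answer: -183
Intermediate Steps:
D(Y, r) = 9 - r
b(J, y) = -4 + y**2
n(s, a) = -5*a
P(t, o) = 1
D(-4, 1)*(18 - 41) + P(46, n(-7, 15)) = (9 - 1*1)*(18 - 41) + 1 = (9 - 1)*(-23) + 1 = 8*(-23) + 1 = -184 + 1 = -183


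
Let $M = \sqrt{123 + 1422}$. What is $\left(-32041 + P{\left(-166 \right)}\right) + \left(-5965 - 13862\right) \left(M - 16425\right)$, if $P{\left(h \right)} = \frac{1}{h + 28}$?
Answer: $\frac{44936447891}{138} - 19827 \sqrt{1545} \approx 3.2485 \cdot 10^{8}$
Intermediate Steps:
$M = \sqrt{1545} \approx 39.306$
$P{\left(h \right)} = \frac{1}{28 + h}$
$\left(-32041 + P{\left(-166 \right)}\right) + \left(-5965 - 13862\right) \left(M - 16425\right) = \left(-32041 + \frac{1}{28 - 166}\right) + \left(-5965 - 13862\right) \left(\sqrt{1545} - 16425\right) = \left(-32041 + \frac{1}{-138}\right) - 19827 \left(-16425 + \sqrt{1545}\right) = \left(-32041 - \frac{1}{138}\right) + \left(325658475 - 19827 \sqrt{1545}\right) = - \frac{4421659}{138} + \left(325658475 - 19827 \sqrt{1545}\right) = \frac{44936447891}{138} - 19827 \sqrt{1545}$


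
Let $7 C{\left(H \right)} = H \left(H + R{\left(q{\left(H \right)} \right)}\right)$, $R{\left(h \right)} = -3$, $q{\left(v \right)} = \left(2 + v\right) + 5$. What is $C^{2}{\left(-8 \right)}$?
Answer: $\frac{7744}{49} \approx 158.04$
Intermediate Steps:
$q{\left(v \right)} = 7 + v$
$C{\left(H \right)} = \frac{H \left(-3 + H\right)}{7}$ ($C{\left(H \right)} = \frac{H \left(H - 3\right)}{7} = \frac{H \left(-3 + H\right)}{7}$)
$C^{2}{\left(-8 \right)} = \left(\frac{1}{7} \left(-8\right) \left(-3 - 8\right)\right)^{2} = \left(\frac{1}{7} \left(-8\right) \left(-11\right)\right)^{2} = \left(\frac{88}{7}\right)^{2} = \frac{7744}{49}$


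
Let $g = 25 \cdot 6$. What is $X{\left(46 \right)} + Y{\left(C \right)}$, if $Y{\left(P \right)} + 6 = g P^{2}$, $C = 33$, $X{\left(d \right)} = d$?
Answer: $163390$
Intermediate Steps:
$g = 150$
$Y{\left(P \right)} = -6 + 150 P^{2}$
$X{\left(46 \right)} + Y{\left(C \right)} = 46 - \left(6 - 150 \cdot 33^{2}\right) = 46 + \left(-6 + 150 \cdot 1089\right) = 46 + \left(-6 + 163350\right) = 46 + 163344 = 163390$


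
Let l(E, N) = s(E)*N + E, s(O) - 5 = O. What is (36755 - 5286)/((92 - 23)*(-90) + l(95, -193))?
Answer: -31469/25415 ≈ -1.2382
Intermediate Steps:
s(O) = 5 + O
l(E, N) = E + N*(5 + E) (l(E, N) = (5 + E)*N + E = N*(5 + E) + E = E + N*(5 + E))
(36755 - 5286)/((92 - 23)*(-90) + l(95, -193)) = (36755 - 5286)/((92 - 23)*(-90) + (95 - 193*(5 + 95))) = 31469/(69*(-90) + (95 - 193*100)) = 31469/(-6210 + (95 - 19300)) = 31469/(-6210 - 19205) = 31469/(-25415) = 31469*(-1/25415) = -31469/25415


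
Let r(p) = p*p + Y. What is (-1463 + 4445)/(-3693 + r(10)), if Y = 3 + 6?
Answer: -213/256 ≈ -0.83203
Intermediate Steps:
Y = 9
r(p) = 9 + p² (r(p) = p*p + 9 = p² + 9 = 9 + p²)
(-1463 + 4445)/(-3693 + r(10)) = (-1463 + 4445)/(-3693 + (9 + 10²)) = 2982/(-3693 + (9 + 100)) = 2982/(-3693 + 109) = 2982/(-3584) = 2982*(-1/3584) = -213/256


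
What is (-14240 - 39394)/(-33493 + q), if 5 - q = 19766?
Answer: 26817/26627 ≈ 1.0071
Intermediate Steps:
q = -19761 (q = 5 - 1*19766 = 5 - 19766 = -19761)
(-14240 - 39394)/(-33493 + q) = (-14240 - 39394)/(-33493 - 19761) = -53634/(-53254) = -53634*(-1/53254) = 26817/26627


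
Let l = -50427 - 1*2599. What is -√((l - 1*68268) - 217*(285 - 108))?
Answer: -I*√159703 ≈ -399.63*I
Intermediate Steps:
l = -53026 (l = -50427 - 2599 = -53026)
-√((l - 1*68268) - 217*(285 - 108)) = -√((-53026 - 1*68268) - 217*(285 - 108)) = -√((-53026 - 68268) - 217*177) = -√(-121294 - 38409) = -√(-159703) = -I*√159703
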